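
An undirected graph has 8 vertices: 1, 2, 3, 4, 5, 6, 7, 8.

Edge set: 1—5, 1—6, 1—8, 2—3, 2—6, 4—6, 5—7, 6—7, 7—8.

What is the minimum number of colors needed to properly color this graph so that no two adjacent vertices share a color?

2

2 and 3 are adjacent, so at least 2 colors are needed.
2 colors suffice: color a → {3, 5, 6, 8}; color b → {1, 2, 4, 7}. Every edge joins two different colors.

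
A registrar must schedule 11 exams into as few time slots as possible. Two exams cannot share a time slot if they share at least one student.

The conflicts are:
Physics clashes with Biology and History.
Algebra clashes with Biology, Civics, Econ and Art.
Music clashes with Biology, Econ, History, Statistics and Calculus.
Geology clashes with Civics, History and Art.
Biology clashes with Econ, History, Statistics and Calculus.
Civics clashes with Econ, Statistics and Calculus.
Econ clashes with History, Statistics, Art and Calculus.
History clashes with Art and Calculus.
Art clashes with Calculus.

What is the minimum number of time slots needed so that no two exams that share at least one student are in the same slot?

5

Music, Biology, Econ, History, Calculus pairwise conflict, so at least 5 time slots are needed.
5 time slots suffice: Physics=1, Algebra=4, Music=5, Geology=1, Biology=3, Civics=2, Econ=1, History=2, Statistics=4, Art=3, Calculus=4. Each listed conflict is separated.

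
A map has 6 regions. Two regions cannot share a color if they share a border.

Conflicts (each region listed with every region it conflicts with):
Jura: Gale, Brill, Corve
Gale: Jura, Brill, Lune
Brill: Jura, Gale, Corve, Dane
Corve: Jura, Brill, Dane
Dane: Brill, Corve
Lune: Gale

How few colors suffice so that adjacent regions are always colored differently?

Jura, Gale, Brill pairwise conflict, so at least 3 colors are needed.
One proper 3-coloring: Jura=3, Gale=2, Brill=1, Corve=2, Dane=3, Lune=1. No two conflicting regions share a color.

3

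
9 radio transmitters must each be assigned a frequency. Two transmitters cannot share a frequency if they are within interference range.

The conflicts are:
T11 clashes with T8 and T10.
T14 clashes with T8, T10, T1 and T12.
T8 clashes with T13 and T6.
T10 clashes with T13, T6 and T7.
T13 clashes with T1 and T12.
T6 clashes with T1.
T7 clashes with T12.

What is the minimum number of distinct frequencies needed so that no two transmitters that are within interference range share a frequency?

T13 and T1 conflict, so at least 2 frequencies are needed.
2 frequencies suffice: frequency 1 → {T8, T10, T1, T12}; frequency 2 → {T11, T14, T13, T6, T7}. Every pair that conflicts lands in different frequencies.

2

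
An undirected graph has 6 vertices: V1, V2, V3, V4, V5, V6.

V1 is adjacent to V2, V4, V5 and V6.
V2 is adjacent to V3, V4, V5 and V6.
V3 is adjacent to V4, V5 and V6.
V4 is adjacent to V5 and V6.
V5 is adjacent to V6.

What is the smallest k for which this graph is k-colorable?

V1, V2, V4, V5, V6 form a clique, so at least 5 colors are needed.
5 colors suffice: color 1 → {V4}; color 2 → {V6}; color 3 → {V2}; color 4 → {V5}; color 5 → {V1, V3}. No two adjacent vertices share a color.

5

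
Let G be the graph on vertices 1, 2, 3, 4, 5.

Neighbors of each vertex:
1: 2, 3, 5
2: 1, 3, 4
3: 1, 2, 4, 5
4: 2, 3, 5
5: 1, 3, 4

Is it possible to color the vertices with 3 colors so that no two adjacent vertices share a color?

The chromatic number is 3. 3, 4, 5 are pairwise adjacent, so at least 3 colors are needed.
3 colors suffice: color red → {3}; color blue → {1, 4}; color green → {2, 5}.
That is already a proper 3-coloring.

Yes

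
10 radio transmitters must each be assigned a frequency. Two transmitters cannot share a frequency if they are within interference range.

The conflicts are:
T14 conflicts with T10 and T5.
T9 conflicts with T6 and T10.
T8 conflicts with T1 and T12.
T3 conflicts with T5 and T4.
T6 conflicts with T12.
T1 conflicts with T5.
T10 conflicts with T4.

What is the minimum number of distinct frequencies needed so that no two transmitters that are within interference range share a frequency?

3

The cycle T3-T4-T10-T14-T5-T3 has odd length 5, so it cannot be 2-colored; at least 3 frequencies are needed.
3 frequencies suffice: frequency 1 → {T10, T5, T12}; frequency 2 → {T14, T9, T8, T3}; frequency 3 → {T6, T1, T4}. Each listed conflict is separated.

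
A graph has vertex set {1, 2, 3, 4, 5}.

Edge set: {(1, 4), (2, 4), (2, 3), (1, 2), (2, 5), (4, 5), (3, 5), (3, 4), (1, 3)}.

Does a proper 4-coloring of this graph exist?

Yes

The chromatic number is 4. 1, 2, 3, 4 are pairwise adjacent (a clique of size 4), so at least 4 colors are needed.
4 colors suffice: color red → {4}; color blue → {2}; color green → {3}; color yellow → {1, 5}.
That is already a proper 4-coloring.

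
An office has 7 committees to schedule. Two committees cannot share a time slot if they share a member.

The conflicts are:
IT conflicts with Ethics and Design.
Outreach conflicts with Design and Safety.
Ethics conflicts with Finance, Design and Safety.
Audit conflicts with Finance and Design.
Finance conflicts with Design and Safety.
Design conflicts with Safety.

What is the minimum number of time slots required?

Ethics, Finance, Design, Safety all conflict with each other, so at least 4 time slots are needed.
4 time slots suffice: IT=2, Outreach=2, Ethics=3, Audit=3, Finance=2, Design=1, Safety=4. Every pair that conflicts lands in different time slots.

4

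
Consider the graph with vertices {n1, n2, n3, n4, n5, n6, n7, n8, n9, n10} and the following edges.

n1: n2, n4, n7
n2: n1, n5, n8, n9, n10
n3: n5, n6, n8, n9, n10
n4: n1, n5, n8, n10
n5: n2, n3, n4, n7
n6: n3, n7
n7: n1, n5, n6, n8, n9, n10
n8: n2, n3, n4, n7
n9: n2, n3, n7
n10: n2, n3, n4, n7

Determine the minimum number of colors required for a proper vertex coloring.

n1 and n7 are adjacent, so at least 2 colors are needed.
A valid assignment using 2 colors: n1=2, n2=1, n3=1, n4=1, n5=2, n6=2, n7=1, n8=2, n9=2, n10=2. No two adjacent vertices share a color.

2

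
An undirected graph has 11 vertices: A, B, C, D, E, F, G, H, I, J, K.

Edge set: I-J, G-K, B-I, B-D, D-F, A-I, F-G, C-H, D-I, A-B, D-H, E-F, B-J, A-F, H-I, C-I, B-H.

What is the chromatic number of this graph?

B, D, H, I form a clique, so at least 4 colors are needed.
4 colors suffice: color red → {F, I, K}; color blue → {B, C, E, G}; color green → {A, H, J}; color yellow → {D}. Every edge joins two different colors.

4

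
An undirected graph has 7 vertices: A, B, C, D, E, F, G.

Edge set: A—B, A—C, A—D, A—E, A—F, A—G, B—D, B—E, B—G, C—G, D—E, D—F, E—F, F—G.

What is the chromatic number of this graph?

A, B, D, E are pairwise adjacent (a clique of size 4), so at least 4 colors are needed.
One proper 4-coloring: A=1, B=2, C=2, D=3, E=4, F=2, G=3. No two adjacent vertices share a color.

4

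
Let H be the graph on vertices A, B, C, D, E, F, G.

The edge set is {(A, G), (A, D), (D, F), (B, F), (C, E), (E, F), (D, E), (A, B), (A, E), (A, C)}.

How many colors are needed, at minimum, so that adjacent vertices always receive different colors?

A, D, E are pairwise adjacent, so at least 3 colors are needed.
3 colors suffice: color red → {A, F}; color blue → {B, E, G}; color green → {C, D}. Each edge has distinct colors on its endpoints.

3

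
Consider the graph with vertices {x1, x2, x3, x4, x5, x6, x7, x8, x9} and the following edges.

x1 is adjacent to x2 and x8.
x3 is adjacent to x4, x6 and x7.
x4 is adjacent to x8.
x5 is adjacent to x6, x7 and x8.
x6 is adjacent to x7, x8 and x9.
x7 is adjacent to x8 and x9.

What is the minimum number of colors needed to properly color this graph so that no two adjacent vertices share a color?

4

x5, x6, x7, x8 are pairwise adjacent (a clique of size 4), so at least 4 colors are needed.
One proper 4-coloring: x1=1, x2=2, x3=3, x4=1, x5=4, x6=2, x7=1, x8=3, x9=3. Every edge joins two different colors.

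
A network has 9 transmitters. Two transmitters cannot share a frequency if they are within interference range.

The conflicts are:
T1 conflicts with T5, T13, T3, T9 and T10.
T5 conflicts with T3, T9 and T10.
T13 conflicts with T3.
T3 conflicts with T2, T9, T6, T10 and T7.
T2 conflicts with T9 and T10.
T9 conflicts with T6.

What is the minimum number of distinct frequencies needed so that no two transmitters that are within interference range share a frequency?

4

T1, T5, T3, T10 all conflict with each other, so at least 4 frequencies are needed.
Using 4 frequencies: T1=3, T5=4, T13=2, T3=1, T2=3, T9=2, T6=3, T10=2, T7=2. No two conflicting transmitters share a frequency.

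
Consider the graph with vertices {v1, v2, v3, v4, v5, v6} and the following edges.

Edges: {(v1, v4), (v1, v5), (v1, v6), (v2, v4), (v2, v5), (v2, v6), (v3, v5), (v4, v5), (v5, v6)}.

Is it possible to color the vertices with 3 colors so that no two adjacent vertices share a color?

Yes

The chromatic number is 3. v1, v4, v5 form a triangle, so at least 3 colors are needed.
A valid assignment using 3 colors: v1=B, v2=B, v3=B, v4=G, v5=R, v6=G.
That is already a proper 3-coloring.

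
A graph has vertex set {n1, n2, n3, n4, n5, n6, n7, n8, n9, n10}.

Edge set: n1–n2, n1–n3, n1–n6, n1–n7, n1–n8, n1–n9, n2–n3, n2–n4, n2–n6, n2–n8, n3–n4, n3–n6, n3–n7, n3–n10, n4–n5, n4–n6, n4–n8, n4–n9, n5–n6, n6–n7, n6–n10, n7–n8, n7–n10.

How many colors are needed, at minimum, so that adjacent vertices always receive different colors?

n2, n3, n4, n6 are mutually adjacent (a clique of size 4), so at least 4 colors are needed.
One proper 4-coloring: n1=2, n2=4, n3=3, n4=2, n5=3, n6=1, n7=4, n8=1, n9=1, n10=2. No two adjacent vertices share a color.

4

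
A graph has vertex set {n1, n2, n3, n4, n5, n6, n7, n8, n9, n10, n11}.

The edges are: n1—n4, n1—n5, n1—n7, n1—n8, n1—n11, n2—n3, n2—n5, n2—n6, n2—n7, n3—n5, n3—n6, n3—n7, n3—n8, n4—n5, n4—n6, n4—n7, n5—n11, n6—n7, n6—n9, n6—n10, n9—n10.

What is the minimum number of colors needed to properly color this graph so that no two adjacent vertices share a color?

n2, n3, n6, n7 are mutually adjacent (a clique of size 4), so at least 4 colors are needed.
4 colors suffice: color red → {n5, n6, n8}; color blue → {n1, n3, n9}; color green → {n7, n10, n11}; color yellow → {n2, n4}. Every edge joins two different colors.

4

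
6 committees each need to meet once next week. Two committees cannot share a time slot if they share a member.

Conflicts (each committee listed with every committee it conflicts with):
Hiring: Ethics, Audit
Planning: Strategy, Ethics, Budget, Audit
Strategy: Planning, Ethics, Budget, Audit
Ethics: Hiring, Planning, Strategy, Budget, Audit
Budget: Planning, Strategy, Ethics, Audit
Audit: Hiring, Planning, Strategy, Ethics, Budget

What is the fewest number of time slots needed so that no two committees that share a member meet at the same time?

5

Planning, Strategy, Ethics, Budget, Audit all conflict with each other, so at least 5 time slots are needed.
5 time slots suffice: time slot 1 → {Ethics}; time slot 2 → {Audit}; time slot 3 → {Hiring, Strategy}; time slot 4 → {Budget}; time slot 5 → {Planning}. Each listed conflict is separated.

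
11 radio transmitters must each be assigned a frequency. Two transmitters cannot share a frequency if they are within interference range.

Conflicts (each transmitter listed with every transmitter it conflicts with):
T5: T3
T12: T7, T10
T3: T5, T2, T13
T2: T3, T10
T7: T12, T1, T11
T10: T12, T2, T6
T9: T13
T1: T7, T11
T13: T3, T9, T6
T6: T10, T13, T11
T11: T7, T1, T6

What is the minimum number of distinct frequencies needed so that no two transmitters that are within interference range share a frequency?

3

T7, T1, T11 all conflict with each other, so at least 3 frequencies are needed.
3 frequencies suffice: T5=2, T12=3, T3=1, T2=3, T7=1, T10=2, T9=1, T1=3, T13=2, T6=1, T11=2. No two conflicting transmitters share a frequency.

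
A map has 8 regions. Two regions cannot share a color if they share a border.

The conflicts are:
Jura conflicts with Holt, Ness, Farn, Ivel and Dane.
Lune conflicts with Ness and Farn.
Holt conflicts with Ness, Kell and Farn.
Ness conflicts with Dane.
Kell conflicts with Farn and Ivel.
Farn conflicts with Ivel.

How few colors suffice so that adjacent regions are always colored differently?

3

Kell, Farn, Ivel all conflict with each other, so at least 3 colors are needed.
3 colors suffice: color 1 → {Jura, Lune, Kell}; color 2 → {Ness, Farn}; color 3 → {Holt, Ivel, Dane}. No two conflicting regions share a color.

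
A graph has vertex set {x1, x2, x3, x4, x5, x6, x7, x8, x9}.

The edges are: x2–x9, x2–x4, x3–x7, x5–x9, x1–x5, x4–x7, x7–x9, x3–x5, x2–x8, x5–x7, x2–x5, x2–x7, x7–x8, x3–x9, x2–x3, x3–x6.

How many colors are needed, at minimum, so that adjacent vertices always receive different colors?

x2, x3, x5, x7, x9 are pairwise adjacent (a clique of size 5), so at least 5 colors are needed.
One proper 5-coloring: x1=1, x2=1, x3=4, x4=3, x5=3, x6=1, x7=2, x8=3, x9=5. No two adjacent vertices share a color.

5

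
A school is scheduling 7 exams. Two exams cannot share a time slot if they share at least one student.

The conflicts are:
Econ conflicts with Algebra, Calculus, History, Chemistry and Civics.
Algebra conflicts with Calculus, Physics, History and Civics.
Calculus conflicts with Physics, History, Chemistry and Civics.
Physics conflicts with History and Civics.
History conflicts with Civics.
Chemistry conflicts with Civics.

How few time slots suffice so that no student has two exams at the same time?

Econ, Algebra, Calculus, History, Civics are mutually in conflict, so at least 5 time slots are needed.
Using 5 time slots: Econ=4, Algebra=5, Calculus=2, Physics=4, History=3, Chemistry=3, Civics=1. Every pair that conflicts lands in different time slots.

5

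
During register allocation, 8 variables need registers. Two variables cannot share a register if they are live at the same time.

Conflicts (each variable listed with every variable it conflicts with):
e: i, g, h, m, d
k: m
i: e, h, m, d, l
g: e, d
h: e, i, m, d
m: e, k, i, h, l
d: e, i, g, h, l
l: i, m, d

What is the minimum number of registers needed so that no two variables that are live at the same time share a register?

e, i, h, d are mutually in conflict, so at least 4 registers are needed.
4 registers suffice: register 1 → {m, d}; register 2 → {k, i, g}; register 3 → {e, l}; register 4 → {h}. Every pair that conflicts lands in different registers.

4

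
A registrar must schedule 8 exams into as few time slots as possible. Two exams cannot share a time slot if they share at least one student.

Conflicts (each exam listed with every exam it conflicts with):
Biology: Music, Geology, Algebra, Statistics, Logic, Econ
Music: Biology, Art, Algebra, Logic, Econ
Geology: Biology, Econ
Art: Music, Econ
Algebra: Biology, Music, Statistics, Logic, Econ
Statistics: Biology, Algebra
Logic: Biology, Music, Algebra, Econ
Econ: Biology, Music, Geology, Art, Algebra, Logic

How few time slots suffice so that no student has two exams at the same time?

Biology, Music, Algebra, Logic, Econ are mutually in conflict, so at least 5 time slots are needed.
5 time slots suffice: time slot 1 → {Biology, Art}; time slot 2 → {Statistics, Econ}; time slot 3 → {Geology, Algebra}; time slot 4 → {Music}; time slot 5 → {Logic}. Every pair that conflicts lands in different time slots.

5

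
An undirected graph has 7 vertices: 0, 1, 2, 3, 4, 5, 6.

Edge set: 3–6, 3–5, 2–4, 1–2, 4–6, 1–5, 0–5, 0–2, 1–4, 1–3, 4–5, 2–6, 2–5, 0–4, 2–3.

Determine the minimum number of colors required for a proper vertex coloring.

4

0, 2, 4, 5 form a clique, so at least 4 colors are needed.
One proper 4-coloring: 0=d, 1=d, 2=a, 3=b, 4=b, 5=c, 6=c. Each edge has distinct colors on its endpoints.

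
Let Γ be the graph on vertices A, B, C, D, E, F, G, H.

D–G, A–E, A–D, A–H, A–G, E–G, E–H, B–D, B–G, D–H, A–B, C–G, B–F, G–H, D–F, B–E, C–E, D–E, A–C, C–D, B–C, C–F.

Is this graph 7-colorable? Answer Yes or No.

The chromatic number is 6. A, B, C, D, E, G form a clique, so at least 6 colors are needed.
A valid assignment using 6 colors: A=2, B=6, C=4, D=1, E=3, F=2, G=5, H=4.
Since 7 ≥ 6, a proper 7-coloring certainly exists.

Yes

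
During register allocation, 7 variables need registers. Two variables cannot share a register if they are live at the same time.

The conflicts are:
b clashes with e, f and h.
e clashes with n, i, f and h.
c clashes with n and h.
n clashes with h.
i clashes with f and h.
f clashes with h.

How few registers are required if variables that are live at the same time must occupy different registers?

4

e, i, f, h are mutually in conflict, so at least 4 registers are needed.
4 registers suffice: b=4, e=2, c=2, n=3, i=4, f=3, h=1. Each listed conflict is separated.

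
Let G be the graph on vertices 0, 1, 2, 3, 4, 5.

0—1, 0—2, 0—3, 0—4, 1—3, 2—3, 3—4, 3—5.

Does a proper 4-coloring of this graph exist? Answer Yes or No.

Yes

The chromatic number is 3. 0, 1, 3 are mutually adjacent, so at least 3 colors are needed.
3 colors suffice: color red → {3}; color blue → {0, 5}; color green → {1, 2, 4}.
Since 4 ≥ 3, a proper 4-coloring certainly exists.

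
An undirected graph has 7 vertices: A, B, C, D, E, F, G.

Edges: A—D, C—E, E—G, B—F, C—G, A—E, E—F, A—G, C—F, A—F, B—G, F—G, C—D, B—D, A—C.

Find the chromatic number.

A, C, E, F, G form a clique, so at least 5 colors are needed.
5 colors suffice: color red → {A, B}; color blue → {D, G}; color green → {C}; color yellow → {F}; color purple → {E}. Every edge joins two different colors.

5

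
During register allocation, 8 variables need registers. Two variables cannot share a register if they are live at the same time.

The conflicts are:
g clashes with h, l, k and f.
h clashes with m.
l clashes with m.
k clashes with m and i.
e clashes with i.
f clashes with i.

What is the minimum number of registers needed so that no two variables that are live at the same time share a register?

2

e and i conflict, so at least 2 registers are needed.
Using 2 registers: g=1, h=2, l=2, k=2, e=2, m=1, f=2, i=1. Each listed conflict is separated.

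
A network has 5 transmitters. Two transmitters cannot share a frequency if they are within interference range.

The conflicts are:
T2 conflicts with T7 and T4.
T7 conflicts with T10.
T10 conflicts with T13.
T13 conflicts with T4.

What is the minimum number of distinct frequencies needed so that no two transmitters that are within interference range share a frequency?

3

The cycle T4-T2-T7-T10-T13-T4 has odd length 5, so it cannot be 2-colored; at least 3 frequencies are needed.
3 frequencies suffice: frequency 1 → {T7, T13}; frequency 2 → {T2, T10}; frequency 3 → {T4}. Each listed conflict is separated.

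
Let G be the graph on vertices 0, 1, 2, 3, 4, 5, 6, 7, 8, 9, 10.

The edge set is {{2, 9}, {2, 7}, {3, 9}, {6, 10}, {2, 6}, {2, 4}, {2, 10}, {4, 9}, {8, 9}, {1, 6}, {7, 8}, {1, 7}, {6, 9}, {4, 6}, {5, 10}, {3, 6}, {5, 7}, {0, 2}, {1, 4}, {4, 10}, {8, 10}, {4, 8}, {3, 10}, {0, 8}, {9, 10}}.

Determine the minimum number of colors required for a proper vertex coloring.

5

2, 4, 6, 9, 10 are mutually adjacent (a clique of size 5), so at least 5 colors are needed.
5 colors suffice: color a → {0, 7, 10}; color b → {3, 4, 5}; color c → {6, 8}; color d → {1, 9}; color e → {2}. Each edge has distinct colors on its endpoints.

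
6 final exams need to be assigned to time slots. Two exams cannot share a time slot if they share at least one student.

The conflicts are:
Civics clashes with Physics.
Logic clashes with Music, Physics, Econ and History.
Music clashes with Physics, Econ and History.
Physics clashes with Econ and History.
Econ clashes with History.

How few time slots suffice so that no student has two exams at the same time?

Logic, Music, Physics, Econ, History are mutually in conflict, so at least 5 time slots are needed.
5 time slots suffice: time slot 1 → {Physics}; time slot 2 → {Civics, Music}; time slot 3 → {Econ}; time slot 4 → {Logic}; time slot 5 → {History}. Every pair that conflicts lands in different time slots.

5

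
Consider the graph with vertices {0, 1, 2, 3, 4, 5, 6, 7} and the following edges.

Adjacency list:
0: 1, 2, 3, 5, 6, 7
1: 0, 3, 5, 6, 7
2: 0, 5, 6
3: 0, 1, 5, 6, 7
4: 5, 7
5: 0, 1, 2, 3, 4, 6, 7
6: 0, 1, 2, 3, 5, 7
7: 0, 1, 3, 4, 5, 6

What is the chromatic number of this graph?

0, 1, 3, 5, 6, 7 form a clique, so at least 6 colors are needed.
6 colors suffice: color a → {5}; color b → {2, 7}; color c → {0, 4}; color d → {6}; color e → {1}; color f → {3}. Every edge joins two different colors.

6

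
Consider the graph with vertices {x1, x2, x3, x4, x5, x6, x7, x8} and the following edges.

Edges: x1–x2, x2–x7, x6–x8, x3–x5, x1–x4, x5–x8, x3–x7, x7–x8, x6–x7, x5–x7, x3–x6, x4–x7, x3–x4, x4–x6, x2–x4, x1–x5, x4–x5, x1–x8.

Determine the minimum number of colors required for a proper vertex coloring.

4

x3, x4, x6, x7 form a clique, so at least 4 colors are needed.
One proper 4-coloring: x1=2, x2=3, x3=4, x4=1, x5=3, x6=3, x7=2, x8=1. Every edge joins two different colors.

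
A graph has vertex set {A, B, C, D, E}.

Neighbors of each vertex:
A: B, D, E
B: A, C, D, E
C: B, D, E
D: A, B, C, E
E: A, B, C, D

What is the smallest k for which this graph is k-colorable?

4

B, C, D, E are mutually adjacent (a clique of size 4), so at least 4 colors are needed.
4 colors suffice: A=4, B=1, C=4, D=3, E=2. Each edge has distinct colors on its endpoints.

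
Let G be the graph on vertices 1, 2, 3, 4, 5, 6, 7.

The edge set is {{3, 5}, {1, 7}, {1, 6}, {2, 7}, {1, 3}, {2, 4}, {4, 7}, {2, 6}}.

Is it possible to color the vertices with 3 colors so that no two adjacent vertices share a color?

Yes

The chromatic number is 3. 2, 4, 7 form a triangle, so at least 3 colors are needed.
One proper 3-coloring: 1=red, 2=red, 3=blue, 4=green, 5=red, 6=blue, 7=blue.
That is already a proper 3-coloring.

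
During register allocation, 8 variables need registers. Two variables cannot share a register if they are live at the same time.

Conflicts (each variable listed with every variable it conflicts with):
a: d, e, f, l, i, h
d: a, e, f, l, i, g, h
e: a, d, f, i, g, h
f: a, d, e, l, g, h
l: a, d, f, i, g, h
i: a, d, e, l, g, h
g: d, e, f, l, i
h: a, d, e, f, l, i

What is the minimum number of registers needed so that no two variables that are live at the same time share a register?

a, d, l, i, h pairwise conflict, so at least 5 registers are needed.
A valid assignment using 5 registers: a=4, d=1, e=3, f=2, l=3, i=2, g=4, h=5. Each listed conflict is separated.

5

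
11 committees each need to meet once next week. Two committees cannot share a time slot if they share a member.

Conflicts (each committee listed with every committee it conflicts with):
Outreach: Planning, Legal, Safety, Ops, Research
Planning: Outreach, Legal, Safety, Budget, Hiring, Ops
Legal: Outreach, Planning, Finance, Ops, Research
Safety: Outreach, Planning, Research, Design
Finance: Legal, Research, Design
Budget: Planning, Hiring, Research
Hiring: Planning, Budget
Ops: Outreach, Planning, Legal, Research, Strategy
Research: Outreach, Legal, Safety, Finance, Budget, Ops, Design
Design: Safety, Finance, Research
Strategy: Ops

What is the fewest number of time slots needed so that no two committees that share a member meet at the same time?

Outreach, Planning, Legal, Ops pairwise conflict, so at least 4 time slots are needed.
4 time slots suffice: time slot 1 → {Planning, Research, Strategy}; time slot 2 → {Legal, Safety, Budget}; time slot 3 → {Hiring, Ops, Design}; time slot 4 → {Outreach, Finance}. Each listed conflict is separated.

4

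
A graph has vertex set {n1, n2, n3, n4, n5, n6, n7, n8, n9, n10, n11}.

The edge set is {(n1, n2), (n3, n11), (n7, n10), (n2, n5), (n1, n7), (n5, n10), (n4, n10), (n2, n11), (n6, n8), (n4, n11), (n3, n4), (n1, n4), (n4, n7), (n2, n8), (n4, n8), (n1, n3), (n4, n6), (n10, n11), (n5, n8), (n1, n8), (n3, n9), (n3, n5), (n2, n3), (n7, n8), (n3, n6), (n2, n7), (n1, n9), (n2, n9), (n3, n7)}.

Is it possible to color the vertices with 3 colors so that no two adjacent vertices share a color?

n1, n2, n7, n8 are mutually adjacent (a clique of size 4), so at least 4 colors are needed.
So 3 colors are not enough.

No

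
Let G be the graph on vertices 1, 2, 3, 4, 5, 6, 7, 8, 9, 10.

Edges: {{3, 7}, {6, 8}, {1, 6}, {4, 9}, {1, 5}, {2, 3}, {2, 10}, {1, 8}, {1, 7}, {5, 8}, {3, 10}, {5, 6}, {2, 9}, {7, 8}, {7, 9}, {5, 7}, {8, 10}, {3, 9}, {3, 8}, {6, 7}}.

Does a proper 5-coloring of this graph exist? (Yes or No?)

Yes

The chromatic number is 5. 1, 5, 6, 7, 8 form a clique, so at least 5 colors are needed.
5 colors suffice: color a → {4, 7, 10}; color b → {8, 9}; color c → {1, 3}; color d → {2, 6}; color e → {5}.
That is already a proper 5-coloring.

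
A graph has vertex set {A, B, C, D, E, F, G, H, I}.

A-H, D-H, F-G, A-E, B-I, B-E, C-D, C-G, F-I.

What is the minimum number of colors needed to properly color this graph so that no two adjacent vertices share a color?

The cycle G-C-D-H-A-E-B-I-F-G has odd length 9, so it cannot be 2-colored; at least 3 colors are needed.
One proper 3-coloring: A=1, B=1, C=2, D=1, E=2, F=2, G=1, H=2, I=3. Each edge has distinct colors on its endpoints.

3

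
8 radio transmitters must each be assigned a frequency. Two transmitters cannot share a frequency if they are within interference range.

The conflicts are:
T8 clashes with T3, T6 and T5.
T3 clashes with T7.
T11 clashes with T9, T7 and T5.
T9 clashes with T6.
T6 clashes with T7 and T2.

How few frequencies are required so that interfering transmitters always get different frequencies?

3

The cycle T7-T11-T5-T8-T3-T7 has odd length 5, so it cannot be 2-colored; at least 3 frequencies are needed.
Using 3 frequencies: T8=2, T3=1, T11=1, T9=2, T6=1, T7=2, T5=3, T2=2. No two conflicting transmitters share a frequency.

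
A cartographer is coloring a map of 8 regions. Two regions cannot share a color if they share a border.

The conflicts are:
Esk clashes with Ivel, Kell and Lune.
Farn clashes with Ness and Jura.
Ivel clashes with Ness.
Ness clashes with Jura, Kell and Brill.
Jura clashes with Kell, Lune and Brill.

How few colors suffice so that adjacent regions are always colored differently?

Ness, Jura, Kell pairwise conflict, so at least 3 colors are needed.
3 colors suffice: color 1 → {Esk, Jura}; color 2 → {Ness, Lune}; color 3 → {Farn, Ivel, Kell, Brill}. No two conflicting regions share a color.

3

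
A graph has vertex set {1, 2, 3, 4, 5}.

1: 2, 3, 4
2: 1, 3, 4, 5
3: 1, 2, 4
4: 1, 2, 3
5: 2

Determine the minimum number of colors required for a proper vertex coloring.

4

1, 2, 3, 4 form a clique, so at least 4 colors are needed.
4 colors suffice: 1=c, 2=a, 3=b, 4=d, 5=b. Each edge has distinct colors on its endpoints.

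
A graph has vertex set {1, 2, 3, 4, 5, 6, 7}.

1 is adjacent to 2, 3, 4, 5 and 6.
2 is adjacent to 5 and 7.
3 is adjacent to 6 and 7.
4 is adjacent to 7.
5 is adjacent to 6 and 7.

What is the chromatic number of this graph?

1, 3, 6 are pairwise adjacent, so at least 3 colors are needed.
3 colors suffice: color a → {1, 7}; color b → {3, 4, 5}; color c → {2, 6}. No two adjacent vertices share a color.

3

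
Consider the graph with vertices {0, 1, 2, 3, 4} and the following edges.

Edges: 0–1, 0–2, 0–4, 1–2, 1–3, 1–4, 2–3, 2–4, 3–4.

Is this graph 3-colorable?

No

1, 2, 3, 4 form a clique, so at least 4 colors are needed.
So 3 colors are not enough.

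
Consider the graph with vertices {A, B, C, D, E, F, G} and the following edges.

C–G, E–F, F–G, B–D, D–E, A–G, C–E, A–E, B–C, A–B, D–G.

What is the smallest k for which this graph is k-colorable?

2

C and G are adjacent, so at least 2 colors are needed.
A valid assignment using 2 colors: A=blue, B=red, C=blue, D=blue, E=red, F=blue, G=red. Every edge joins two different colors.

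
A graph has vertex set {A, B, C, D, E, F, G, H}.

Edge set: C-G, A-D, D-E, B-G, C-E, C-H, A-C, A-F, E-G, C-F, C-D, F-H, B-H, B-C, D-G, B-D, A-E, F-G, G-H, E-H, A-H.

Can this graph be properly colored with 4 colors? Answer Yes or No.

Yes

The chromatic number is 4. C, D, E, G are mutually adjacent (a clique of size 4), so at least 4 colors are needed.
One proper 4-coloring: A=2, B=4, C=1, D=3, E=4, F=4, G=2, H=3.
That is already a proper 4-coloring.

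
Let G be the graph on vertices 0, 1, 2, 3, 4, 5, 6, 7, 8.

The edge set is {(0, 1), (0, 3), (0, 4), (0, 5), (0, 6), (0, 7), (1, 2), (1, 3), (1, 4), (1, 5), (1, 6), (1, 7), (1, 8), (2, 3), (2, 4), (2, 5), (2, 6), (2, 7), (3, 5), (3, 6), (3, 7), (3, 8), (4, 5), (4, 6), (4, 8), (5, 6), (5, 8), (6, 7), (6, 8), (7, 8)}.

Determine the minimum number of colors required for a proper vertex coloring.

0, 1, 3, 6, 7 are pairwise adjacent (a clique of size 5), so at least 5 colors are needed.
5 colors suffice: color a → {1}; color b → {6}; color c → {3, 4}; color d → {5, 7}; color e → {0, 2, 8}. Each edge has distinct colors on its endpoints.

5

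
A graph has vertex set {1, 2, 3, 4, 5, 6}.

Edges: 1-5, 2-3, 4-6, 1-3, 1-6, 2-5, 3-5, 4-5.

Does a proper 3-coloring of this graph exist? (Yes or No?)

The chromatic number is 3. 2, 3, 5 are pairwise adjacent, so at least 3 colors are needed.
A valid assignment using 3 colors: 1=blue, 2=blue, 3=green, 4=blue, 5=red, 6=red.
That is already a proper 3-coloring.

Yes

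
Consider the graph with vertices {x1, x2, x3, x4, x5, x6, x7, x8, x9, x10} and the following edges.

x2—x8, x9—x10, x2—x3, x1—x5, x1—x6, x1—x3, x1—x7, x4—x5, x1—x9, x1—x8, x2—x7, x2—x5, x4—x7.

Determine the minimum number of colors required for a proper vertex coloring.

x1 and x8 are adjacent, so at least 2 colors are needed.
2 colors suffice: color 1 → {x1, x2, x4, x10}; color 2 → {x3, x5, x6, x7, x8, x9}. No two adjacent vertices share a color.

2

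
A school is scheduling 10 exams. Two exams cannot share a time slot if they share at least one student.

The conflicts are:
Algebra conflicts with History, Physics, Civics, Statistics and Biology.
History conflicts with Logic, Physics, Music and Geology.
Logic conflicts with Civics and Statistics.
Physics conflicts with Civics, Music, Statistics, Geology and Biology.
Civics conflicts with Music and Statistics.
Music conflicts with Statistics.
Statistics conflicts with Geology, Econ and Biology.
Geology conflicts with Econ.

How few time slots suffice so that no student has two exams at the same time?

4

Algebra, Physics, Statistics, Biology are mutually in conflict, so at least 4 time slots are needed.
Using 4 time slots: Algebra=3, History=1, Logic=2, Physics=2, Civics=4, Music=3, Statistics=1, Geology=3, Econ=2, Biology=4. Each listed conflict is separated.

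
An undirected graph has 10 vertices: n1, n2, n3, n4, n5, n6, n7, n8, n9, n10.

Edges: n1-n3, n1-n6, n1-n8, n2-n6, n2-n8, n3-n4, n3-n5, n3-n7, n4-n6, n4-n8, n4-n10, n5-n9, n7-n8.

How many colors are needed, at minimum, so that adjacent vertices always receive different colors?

n4 and n8 are adjacent, so at least 2 colors are needed.
2 colors suffice: color 1 → {n1, n2, n4, n5, n7}; color 2 → {n3, n6, n8, n9, n10}. Each edge has distinct colors on its endpoints.

2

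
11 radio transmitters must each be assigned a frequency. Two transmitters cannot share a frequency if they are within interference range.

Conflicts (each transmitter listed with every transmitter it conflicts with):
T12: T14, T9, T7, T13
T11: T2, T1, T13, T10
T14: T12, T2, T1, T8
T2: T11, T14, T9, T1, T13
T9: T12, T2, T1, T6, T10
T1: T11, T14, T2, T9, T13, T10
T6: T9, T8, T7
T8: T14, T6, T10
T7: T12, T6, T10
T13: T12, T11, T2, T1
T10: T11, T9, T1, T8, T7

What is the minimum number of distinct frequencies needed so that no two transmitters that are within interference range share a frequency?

4

T11, T2, T1, T13 are mutually in conflict, so at least 4 frequencies are needed.
4 frequencies suffice: T12=1, T11=3, T14=3, T2=2, T9=3, T1=1, T6=1, T8=4, T7=3, T13=4, T10=2. No two conflicting transmitters share a frequency.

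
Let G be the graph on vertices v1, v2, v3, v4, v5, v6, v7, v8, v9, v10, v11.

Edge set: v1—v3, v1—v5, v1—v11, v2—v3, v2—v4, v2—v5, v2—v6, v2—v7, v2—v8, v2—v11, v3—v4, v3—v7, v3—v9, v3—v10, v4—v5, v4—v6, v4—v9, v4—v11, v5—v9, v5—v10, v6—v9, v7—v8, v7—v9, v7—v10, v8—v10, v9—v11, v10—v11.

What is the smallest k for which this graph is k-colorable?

3

v7, v8, v10 are pairwise adjacent, so at least 3 colors are needed.
A valid assignment using 3 colors: v1=1, v2=1, v3=2, v4=3, v5=2, v6=2, v7=3, v8=2, v9=1, v10=1, v11=2. No two adjacent vertices share a color.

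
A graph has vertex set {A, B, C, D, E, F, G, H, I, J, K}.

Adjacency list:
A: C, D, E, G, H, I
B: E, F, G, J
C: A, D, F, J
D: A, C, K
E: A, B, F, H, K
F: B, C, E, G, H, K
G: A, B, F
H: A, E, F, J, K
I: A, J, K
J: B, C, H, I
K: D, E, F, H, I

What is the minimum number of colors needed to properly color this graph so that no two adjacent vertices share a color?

4

E, F, H, K are mutually adjacent (a clique of size 4), so at least 4 colors are needed.
A valid assignment using 4 colors: A=1, B=2, C=2, D=4, E=4, F=1, G=3, H=2, I=2, J=1, K=3. No two adjacent vertices share a color.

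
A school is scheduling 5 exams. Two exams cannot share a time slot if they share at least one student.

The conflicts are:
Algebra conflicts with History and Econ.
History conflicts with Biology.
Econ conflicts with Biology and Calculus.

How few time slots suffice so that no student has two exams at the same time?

2

Algebra and Econ conflict, so at least 2 time slots are needed.
2 time slots suffice: time slot 1 → {History, Econ}; time slot 2 → {Algebra, Biology, Calculus}. No two conflicting exams share a time slot.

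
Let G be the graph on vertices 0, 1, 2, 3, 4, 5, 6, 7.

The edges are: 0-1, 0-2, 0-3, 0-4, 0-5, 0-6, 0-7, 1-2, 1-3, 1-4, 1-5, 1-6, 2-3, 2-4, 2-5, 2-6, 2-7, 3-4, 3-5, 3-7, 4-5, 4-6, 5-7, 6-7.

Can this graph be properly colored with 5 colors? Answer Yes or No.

0, 1, 2, 3, 4, 5 form a clique, so at least 6 colors are needed.
So 5 colors are not enough.

No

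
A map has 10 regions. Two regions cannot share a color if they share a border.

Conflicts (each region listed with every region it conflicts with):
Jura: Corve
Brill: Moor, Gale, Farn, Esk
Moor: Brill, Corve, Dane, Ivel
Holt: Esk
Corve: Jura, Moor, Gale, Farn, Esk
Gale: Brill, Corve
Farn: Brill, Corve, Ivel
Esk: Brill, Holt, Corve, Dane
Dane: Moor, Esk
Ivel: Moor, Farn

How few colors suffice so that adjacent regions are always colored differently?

2

Holt and Esk conflict, so at least 2 colors are needed.
One proper 2-coloring: Jura=2, Brill=1, Moor=2, Holt=1, Corve=1, Gale=2, Farn=2, Esk=2, Dane=1, Ivel=1. No two conflicting regions share a color.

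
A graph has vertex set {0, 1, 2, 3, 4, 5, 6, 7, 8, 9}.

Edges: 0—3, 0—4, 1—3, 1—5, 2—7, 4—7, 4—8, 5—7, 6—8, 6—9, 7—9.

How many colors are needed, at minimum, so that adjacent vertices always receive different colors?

The cycle 9-6-8-4-7-9 has odd length 5, so it cannot be 2-colored; at least 3 colors are needed.
A valid assignment using 3 colors: 0=green, 1=blue, 2=blue, 3=red, 4=blue, 5=green, 6=blue, 7=red, 8=red, 9=green. Every edge joins two different colors.

3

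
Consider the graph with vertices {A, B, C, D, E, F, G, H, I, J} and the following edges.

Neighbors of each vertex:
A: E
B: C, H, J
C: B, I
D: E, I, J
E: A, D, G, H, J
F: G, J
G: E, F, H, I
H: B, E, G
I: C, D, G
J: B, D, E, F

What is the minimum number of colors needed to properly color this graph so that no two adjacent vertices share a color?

D, E, J are mutually adjacent, so at least 3 colors are needed.
3 colors suffice: color 1 → {B, E, F, I}; color 2 → {A, C, G, J}; color 3 → {D, H}. No two adjacent vertices share a color.

3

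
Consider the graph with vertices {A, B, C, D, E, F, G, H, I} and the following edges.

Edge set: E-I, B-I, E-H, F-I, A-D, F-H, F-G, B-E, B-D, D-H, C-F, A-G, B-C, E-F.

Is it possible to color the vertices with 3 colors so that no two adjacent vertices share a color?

Yes

The chromatic number is 3. B, E, I form a triangle, so at least 3 colors are needed.
3 colors suffice: color red → {A, B, F}; color blue → {C, D, E, G}; color green → {H, I}.
That is already a proper 3-coloring.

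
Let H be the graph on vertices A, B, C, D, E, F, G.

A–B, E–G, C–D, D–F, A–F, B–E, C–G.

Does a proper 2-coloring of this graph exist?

The cycle G-C-D-F-A-B-E-G has odd length 7, so it cannot be 2-colored; at least 3 colors are needed.
So 2 colors are not enough.

No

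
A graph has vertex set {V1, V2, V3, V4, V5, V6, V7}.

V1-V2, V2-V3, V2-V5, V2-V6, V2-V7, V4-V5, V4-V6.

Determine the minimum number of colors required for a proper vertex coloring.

2

V4 and V6 are adjacent, so at least 2 colors are needed.
2 colors suffice: color 1 → {V2, V4}; color 2 → {V1, V3, V5, V6, V7}. Every edge joins two different colors.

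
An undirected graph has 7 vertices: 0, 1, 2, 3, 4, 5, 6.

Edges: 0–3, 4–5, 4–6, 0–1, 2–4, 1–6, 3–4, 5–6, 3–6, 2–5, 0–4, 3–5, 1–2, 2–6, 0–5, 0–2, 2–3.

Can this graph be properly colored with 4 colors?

2, 3, 4, 5, 6 are pairwise adjacent (a clique of size 5), so at least 5 colors are needed.
So 4 colors are not enough.

No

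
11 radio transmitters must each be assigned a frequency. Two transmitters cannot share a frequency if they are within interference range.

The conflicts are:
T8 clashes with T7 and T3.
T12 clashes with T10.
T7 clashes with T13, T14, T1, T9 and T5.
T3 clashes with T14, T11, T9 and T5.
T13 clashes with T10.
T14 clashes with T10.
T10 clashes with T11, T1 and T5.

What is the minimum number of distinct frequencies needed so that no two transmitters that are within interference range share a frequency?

2

T3 and T14 conflict, so at least 2 frequencies are needed.
2 frequencies suffice: frequency 1 → {T7, T3, T10}; frequency 2 → {T8, T12, T13, T14, T11, T1, T9, T5}. Every pair that conflicts lands in different frequencies.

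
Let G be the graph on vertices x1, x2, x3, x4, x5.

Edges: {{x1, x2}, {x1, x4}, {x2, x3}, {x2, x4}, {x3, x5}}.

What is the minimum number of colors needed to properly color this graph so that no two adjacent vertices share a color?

x1, x2, x4 are mutually adjacent, so at least 3 colors are needed.
One proper 3-coloring: x1=3, x2=1, x3=2, x4=2, x5=1. Each edge has distinct colors on its endpoints.

3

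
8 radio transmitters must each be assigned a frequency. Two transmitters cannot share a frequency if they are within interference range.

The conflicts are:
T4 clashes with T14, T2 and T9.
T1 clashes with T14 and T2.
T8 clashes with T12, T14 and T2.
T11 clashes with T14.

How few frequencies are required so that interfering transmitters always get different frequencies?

T4 and T14 conflict, so at least 2 frequencies are needed.
2 frequencies suffice: frequency 1 → {T12, T14, T2, T9}; frequency 2 → {T4, T1, T8, T11}. No two conflicting transmitters share a frequency.

2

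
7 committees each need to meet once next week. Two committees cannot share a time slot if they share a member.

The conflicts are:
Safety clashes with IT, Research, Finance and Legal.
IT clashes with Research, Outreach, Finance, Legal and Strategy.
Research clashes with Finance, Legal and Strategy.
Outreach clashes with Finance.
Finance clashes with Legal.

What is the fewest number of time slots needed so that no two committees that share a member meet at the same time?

5

Safety, IT, Research, Finance, Legal all conflict with each other, so at least 5 time slots are needed.
5 time slots suffice: time slot 1 → {IT}; time slot 2 → {Research, Outreach}; time slot 3 → {Finance, Strategy}; time slot 4 → {Safety}; time slot 5 → {Legal}. Each listed conflict is separated.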